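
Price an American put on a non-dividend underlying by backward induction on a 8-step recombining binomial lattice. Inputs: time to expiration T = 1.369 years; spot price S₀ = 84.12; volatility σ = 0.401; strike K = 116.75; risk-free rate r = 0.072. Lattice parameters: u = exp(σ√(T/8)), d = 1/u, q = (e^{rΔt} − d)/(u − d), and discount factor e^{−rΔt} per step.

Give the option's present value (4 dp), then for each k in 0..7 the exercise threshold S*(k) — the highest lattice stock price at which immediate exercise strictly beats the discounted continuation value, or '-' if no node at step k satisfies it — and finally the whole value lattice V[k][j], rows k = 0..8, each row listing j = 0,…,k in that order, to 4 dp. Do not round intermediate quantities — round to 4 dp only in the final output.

price = 34.3566
boundary = - 71.2619 60.3692 71.2619 60.3692 71.2619 84.1200 99.2982
tree:
34.3566
45.4881 23.8966
56.3808 33.5858 14.6415
65.6085 45.4881 22.3225 7.1971
73.4257 56.3808 32.6963 12.3320 2.1555
80.0480 65.6085 45.4881 20.5064 4.3282 0.0000
85.6581 73.4257 56.3808 32.6300 8.6911 0.0000 0.0000
90.4106 80.0480 65.6085 45.4881 17.4518 0.0000 0.0000 0.0000
94.4367 85.6581 73.4257 56.3808 32.6300 0.0000 0.0000 0.0000 0.0000

params: Δt=0.17112 u=1.18043 d=0.84715 q=0.49582 e^(-rΔt)=0.98775
t_8 payoffs: 94.4367 85.6581 73.4257 56.3808 32.6300 0.0000 0.0000 0.0000 0.0000
t_7: node(7,0) S=26.3394 payoff=90.4106 vs cont=88.9810 → 90.4106 [stop]  node(7,1) S=36.7020 payoff=80.0480 vs cont=78.6184 → 80.0480 [stop]  node(7,2) S=51.1415 payoff=65.6085 vs cont=64.1789 → 65.6085 [stop]  node(7,3) S=71.2619 payoff=45.4881 vs cont=44.0585 → 45.4881 [stop]  node(7,4) S=99.2982 payoff=17.4518 vs cont=16.2499 → 17.4518 [stop]  node(7,5) S=138.3646 payoff=0.0000 vs cont=0.0000 → 0.0000 [wait]  node(7,6) S=192.8009 payoff=0.0000 vs cont=0.0000 → 0.0000 [wait]  node(7,7) S=268.6537 payoff=0.0000 vs cont=0.0000 → 0.0000 [wait]  ⇒ S*(7)=99.2982
t_6: node(6,0) S=31.0919 payoff=85.6581 vs cont=84.2284 → 85.6581 [stop]  node(6,1) S=43.3243 payoff=73.4257 vs cont=71.9961 → 73.4257 [stop]  node(6,2) S=60.3692 payoff=56.3808 vs cont=54.9512 → 56.3808 [stop]  node(6,3) S=84.1200 payoff=32.6300 vs cont=31.2003 → 32.6300 [stop]  node(6,4) S=117.2150 payoff=0.0000 vs cont=8.6911 → 8.6911 [wait]  node(6,5) S=163.3304 payoff=0.0000 vs cont=0.0000 → 0.0000 [wait]  node(6,6) S=227.5888 payoff=0.0000 vs cont=0.0000 → 0.0000 [wait]  ⇒ S*(6)=84.1200
t_5: node(5,0) S=36.7020 payoff=80.0480 vs cont=78.6184 → 80.0480 [stop]  node(5,1) S=51.1415 payoff=65.6085 vs cont=64.1789 → 65.6085 [stop]  node(5,2) S=71.2619 payoff=45.4881 vs cont=44.0585 → 45.4881 [stop]  node(5,3) S=99.2982 payoff=17.4518 vs cont=20.5064 → 20.5064 [wait]  node(5,4) S=138.3646 payoff=0.0000 vs cont=4.3282 → 4.3282 [wait]  node(5,5) S=192.8009 payoff=0.0000 vs cont=0.0000 → 0.0000 [wait]  ⇒ S*(5)=71.2619
t_4: node(4,0) S=43.3243 payoff=73.4257 vs cont=71.9961 → 73.4257 [stop]  node(4,1) S=60.3692 payoff=56.3808 vs cont=54.9512 → 56.3808 [stop]  node(4,2) S=84.1200 payoff=32.6300 vs cont=32.6963 → 32.6963 [wait]  node(4,3) S=117.2150 payoff=0.0000 vs cont=12.3320 → 12.3320 [wait]  node(4,4) S=163.3304 payoff=0.0000 vs cont=2.1555 → 2.1555 [wait]  ⇒ S*(4)=60.3692
t_3: node(3,0) S=51.1415 payoff=65.6085 vs cont=64.1789 → 65.6085 [stop]  node(3,1) S=71.2619 payoff=45.4881 vs cont=44.0909 → 45.4881 [stop]  node(3,2) S=99.2982 payoff=17.4518 vs cont=22.3225 → 22.3225 [wait]  node(3,3) S=138.3646 payoff=0.0000 vs cont=7.1971 → 7.1971 [wait]  ⇒ S*(3)=71.2619
t_2: node(2,0) S=60.3692 payoff=56.3808 vs cont=54.9512 → 56.3808 [stop]  node(2,1) S=84.1200 payoff=32.6300 vs cont=33.5858 → 33.5858 [wait]  node(2,2) S=117.2150 payoff=0.0000 vs cont=14.6415 → 14.6415 [wait]  ⇒ S*(2)=60.3692
t_1: node(1,0) S=71.2619 payoff=45.4881 vs cont=44.5265 → 45.4881 [stop]  node(1,1) S=99.2982 payoff=17.4518 vs cont=23.8966 → 23.8966 [wait]  ⇒ S*(1)=71.2619
t_0: node(0,0) S=84.1200 payoff=32.6300 vs cont=34.3566 → 34.3566 [wait]  ⇒ S*(0)=-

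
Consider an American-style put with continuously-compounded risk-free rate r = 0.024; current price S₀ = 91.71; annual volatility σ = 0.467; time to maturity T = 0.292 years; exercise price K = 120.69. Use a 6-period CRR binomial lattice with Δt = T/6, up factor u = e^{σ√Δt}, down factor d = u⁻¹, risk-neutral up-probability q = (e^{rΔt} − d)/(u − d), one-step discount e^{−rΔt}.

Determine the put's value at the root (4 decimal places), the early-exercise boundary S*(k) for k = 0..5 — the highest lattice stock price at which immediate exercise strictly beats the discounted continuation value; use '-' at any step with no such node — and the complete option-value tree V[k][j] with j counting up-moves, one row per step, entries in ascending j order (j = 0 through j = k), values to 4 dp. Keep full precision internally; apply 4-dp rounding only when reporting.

params: Δt=0.04867 u=1.10852 d=0.90211 q=0.47993 e^(-rΔt)=0.99883
t_6 payoffs: 71.2631 59.9537 46.0567 28.9800 7.9959 0.0000 0.0000
t_5: node(5,0) S=54.7906 payoff=65.8994 vs cont=65.7585 → 65.8994 [stop]  node(5,1) S=67.3271 payoff=53.3629 vs cont=53.2220 → 53.3629 [stop]  node(5,2) S=82.7322 payoff=37.9578 vs cont=37.8169 → 37.9578 [stop]  node(5,3) S=101.6620 payoff=19.0280 vs cont=18.8871 → 19.0280 [stop]  node(5,4) S=124.9232 payoff=0.0000 vs cont=4.1536 → 4.1536 [wait]  node(5,5) S=153.5068 payoff=0.0000 vs cont=0.0000 → 0.0000 [wait]  ⇒ S*(5)=101.6620
t_4: node(4,0) S=60.7363 payoff=59.9537 vs cont=59.8129 → 59.9537 [stop]  node(4,1) S=74.6333 payoff=46.0567 vs cont=45.9159 → 46.0567 [stop]  node(4,2) S=91.7100 payoff=28.9800 vs cont=28.8391 → 28.9800 [stop]  node(4,3) S=112.6941 payoff=7.9959 vs cont=11.8754 → 11.8754 [wait]  node(4,4) S=138.4795 payoff=0.0000 vs cont=2.1576 → 2.1576 [wait]  ⇒ S*(4)=91.7100
t_3: node(3,0) S=67.3271 payoff=53.3629 vs cont=53.2220 → 53.3629 [stop]  node(3,1) S=82.7322 payoff=37.9578 vs cont=37.8169 → 37.9578 [stop]  node(3,2) S=101.6620 payoff=19.0280 vs cont=20.7468 → 20.7468 [wait]  node(3,3) S=124.9232 payoff=0.0000 vs cont=7.2032 → 7.2032 [wait]  ⇒ S*(3)=82.7322
t_2: node(2,0) S=74.6333 payoff=46.0567 vs cont=45.9159 → 46.0567 [stop]  node(2,1) S=91.7100 payoff=28.9800 vs cont=29.6631 → 29.6631 [wait]  node(2,2) S=112.6941 payoff=7.9959 vs cont=14.2302 → 14.2302 [wait]  ⇒ S*(2)=74.6333
t_1: node(1,0) S=82.7322 payoff=37.9578 vs cont=38.1444 → 38.1444 [wait]  node(1,1) S=101.6620 payoff=19.0280 vs cont=22.2304 → 22.2304 [wait]  ⇒ S*(1)=-
t_0: node(0,0) S=91.7100 payoff=28.9800 vs cont=30.4712 → 30.4712 [wait]  ⇒ S*(0)=-

price = 30.4712
boundary = - - 74.6333 82.7322 91.7100 101.6620
tree:
30.4712
38.1444 22.2304
46.0567 29.6631 14.2302
53.3629 37.9578 20.7468 7.2032
59.9537 46.0567 28.9800 11.8754 2.1576
65.8994 53.3629 37.9578 19.0280 4.1536 0.0000
71.2631 59.9537 46.0567 28.9800 7.9959 0.0000 0.0000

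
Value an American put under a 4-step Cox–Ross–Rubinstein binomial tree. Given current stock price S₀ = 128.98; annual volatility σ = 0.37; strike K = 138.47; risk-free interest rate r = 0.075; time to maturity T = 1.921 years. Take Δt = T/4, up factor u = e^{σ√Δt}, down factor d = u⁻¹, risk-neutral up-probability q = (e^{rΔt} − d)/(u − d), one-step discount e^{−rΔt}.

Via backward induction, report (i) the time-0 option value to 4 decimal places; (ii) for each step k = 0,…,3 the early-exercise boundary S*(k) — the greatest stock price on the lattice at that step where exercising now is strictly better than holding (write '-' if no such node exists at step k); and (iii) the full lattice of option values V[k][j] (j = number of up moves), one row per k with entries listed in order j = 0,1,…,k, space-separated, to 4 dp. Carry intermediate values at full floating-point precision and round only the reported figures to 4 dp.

price = 23.9425
boundary = - - 77.2338 99.8079
tree:
23.9425
39.1937 10.8435
61.2362 20.5938 2.1463
78.7046 38.6621 4.5132 0.0000
92.2221 61.2362 9.4900 0.0000 0.0000

Δt=0.48025  u=1.29228  d=0.77382  q=0.50699  discount=0.96462
step 4 (expiry): payoffs max(K−S,0) = 92.2221 61.2362 9.4900 0.0000 0.0000
step 3: (k=3,j=0): S=59.7654, (K−S)⁺=78.7046, hold=73.8059 ⇒ V=78.7046 exercise | (k=3,j=1): S=99.8079, (K−S)⁺=38.6621, hold=33.7634 ⇒ V=38.6621 exercise | (k=3,j=2): S=166.6786, (K−S)⁺=0.0000, hold=4.5132 ⇒ V=4.5132 continue | (k=3,j=3): S=278.3525, (K−S)⁺=0.0000, hold=0.0000 ⇒ V=0.0000 continue  boundary S*=99.8079
step 2: (k=2,j=0): S=77.2338, (K−S)⁺=61.2362, hold=56.3375 ⇒ V=61.2362 exercise | (k=2,j=1): S=128.9800, (K−S)⁺=9.4900, hold=20.5938 ⇒ V=20.5938 continue | (k=2,j=2): S=215.3959, (K−S)⁺=0.0000, hold=2.1463 ⇒ V=2.1463 continue  boundary S*=77.2338
step 1: (k=1,j=0): S=99.8079, (K−S)⁺=38.6621, hold=39.1937 ⇒ V=39.1937 continue | (k=1,j=1): S=166.6786, (K−S)⁺=0.0000, hold=10.8435 ⇒ V=10.8435 continue  boundary S*=-
step 0: (k=0,j=0): S=128.9800, (K−S)⁺=9.4900, hold=23.9425 ⇒ V=23.9425 continue  boundary S*=-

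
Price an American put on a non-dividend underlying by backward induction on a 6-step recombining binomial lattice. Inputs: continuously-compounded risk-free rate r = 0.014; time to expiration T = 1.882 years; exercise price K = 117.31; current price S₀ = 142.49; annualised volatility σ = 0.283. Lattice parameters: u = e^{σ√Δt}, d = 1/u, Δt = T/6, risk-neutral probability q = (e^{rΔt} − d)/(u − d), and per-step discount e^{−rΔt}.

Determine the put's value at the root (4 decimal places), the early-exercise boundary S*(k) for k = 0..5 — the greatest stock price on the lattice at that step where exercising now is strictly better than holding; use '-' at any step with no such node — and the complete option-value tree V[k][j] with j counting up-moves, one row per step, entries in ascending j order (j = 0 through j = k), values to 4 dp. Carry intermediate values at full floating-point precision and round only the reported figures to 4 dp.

Δt=0.31367  u=1.17175  d=0.85343  q=0.47428  discount=0.99562
step 6 (expiry): payoffs max(K−S,0) = 62.2573 41.7230 13.5295 0.0000 0.0000 0.0000 0.0000
step 5: (k=5,j=0): S=64.5079, (K−S)⁺=52.8021, hold=52.2881 ⇒ V=52.8021 exercise | (k=5,j=1): S=88.5689, (K−S)⁺=28.7411, hold=28.2270 ⇒ V=28.7411 exercise | (k=5,j=2): S=121.6046, (K−S)⁺=0.0000, hold=7.0815 ⇒ V=7.0815 continue | (k=5,j=3): S=166.9624, (K−S)⁺=0.0000, hold=0.0000 ⇒ V=0.0000 continue | (k=5,j=4): S=229.2384, (K−S)⁺=0.0000, hold=0.0000 ⇒ V=0.0000 continue | (k=5,j=5): S=314.7429, (K−S)⁺=0.0000, hold=0.0000 ⇒ V=0.0000 continue  boundary S*=88.5689
step 4: (k=4,j=0): S=75.5870, (K−S)⁺=41.7230, hold=41.2090 ⇒ V=41.7230 exercise | (k=4,j=1): S=103.7805, (K−S)⁺=13.5295, hold=18.3874 ⇒ V=18.3874 continue | (k=4,j=2): S=142.4900, (K−S)⁺=0.0000, hold=3.7065 ⇒ V=3.7065 continue | (k=4,j=3): S=195.6379, (K−S)⁺=0.0000, hold=0.0000 ⇒ V=0.0000 continue | (k=4,j=4): S=268.6096, (K−S)⁺=0.0000, hold=0.0000 ⇒ V=0.0000 continue  boundary S*=75.5870
step 3: (k=3,j=0): S=88.5689, (K−S)⁺=28.7411, hold=30.5209 ⇒ V=30.5209 continue | (k=3,j=1): S=121.6046, (K−S)⁺=0.0000, hold=11.3744 ⇒ V=11.3744 continue | (k=3,j=2): S=166.9624, (K−S)⁺=0.0000, hold=1.9401 ⇒ V=1.9401 continue | (k=3,j=3): S=229.2384, (K−S)⁺=0.0000, hold=0.0000 ⇒ V=0.0000 continue  boundary S*=-
step 2: (k=2,j=0): S=103.7805, (K−S)⁺=13.5295, hold=21.3461 ⇒ V=21.3461 continue | (k=2,j=1): S=142.4900, (K−S)⁺=0.0000, hold=6.8696 ⇒ V=6.8696 continue | (k=2,j=2): S=195.6379, (K−S)⁺=0.0000, hold=1.0154 ⇒ V=1.0154 continue  boundary S*=-
step 1: (k=1,j=0): S=121.6046, (K−S)⁺=0.0000, hold=14.4167 ⇒ V=14.4167 continue | (k=1,j=1): S=166.9624, (K−S)⁺=0.0000, hold=4.0751 ⇒ V=4.0751 continue  boundary S*=-
step 0: (k=0,j=0): S=142.4900, (K−S)⁺=0.0000, hold=9.4702 ⇒ V=9.4702 continue  boundary S*=-

price = 9.4702
boundary = - - - - 75.5870 88.5689
tree:
9.4702
14.4167 4.0751
21.3461 6.8696 1.0154
30.5209 11.3744 1.9401 0.0000
41.7230 18.3874 3.7065 0.0000 0.0000
52.8021 28.7411 7.0815 0.0000 0.0000 0.0000
62.2573 41.7230 13.5295 0.0000 0.0000 0.0000 0.0000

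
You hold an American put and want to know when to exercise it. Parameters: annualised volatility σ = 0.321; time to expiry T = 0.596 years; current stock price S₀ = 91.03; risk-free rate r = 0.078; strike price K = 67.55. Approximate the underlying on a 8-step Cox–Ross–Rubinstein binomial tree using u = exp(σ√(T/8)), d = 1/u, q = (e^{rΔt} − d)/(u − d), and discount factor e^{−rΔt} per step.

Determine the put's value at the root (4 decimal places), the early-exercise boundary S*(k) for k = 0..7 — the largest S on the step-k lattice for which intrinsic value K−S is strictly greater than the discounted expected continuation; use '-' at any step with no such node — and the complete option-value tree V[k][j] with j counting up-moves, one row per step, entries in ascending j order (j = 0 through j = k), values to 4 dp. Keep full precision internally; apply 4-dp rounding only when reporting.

Δt=0.07450, u=1.09157, d=0.91611, q=0.51133, disc=e^(-rΔt)=0.99421
k=8 terminal: V=max(K-S,0) → 22.3878 13.7382 3.4320 0.0000 0.0000 0.0000 0.0000 0.0000 0.0000
k=7: j=0 S=49.2977 intr=18.2523 cont=17.8609 V=18.2523[EX]; j=1 S=58.7393 intr=8.8107 cont=8.4193 V=8.8107[EX]; j=2 S=69.9892 intr=0.0000 cont=1.6674 V=1.6674[hold]; j=3 S=83.3937 intr=0.0000 cont=0.0000 V=0.0000[hold]; j=4 S=99.3655 intr=0.0000 cont=0.0000 V=0.0000[hold]; j=5 S=118.3962 intr=0.0000 cont=0.0000 V=0.0000[hold]; j=6 S=141.0718 intr=0.0000 cont=0.0000 V=0.0000[hold]; j=7 S=168.0902 intr=0.0000 cont=0.0000 V=0.0000[hold]  S*(7)=58.7393
k=6: j=0 S=53.8118 intr=13.7382 cont=13.3468 V=13.7382[EX]; j=1 S=64.1180 intr=3.4320 cont=5.1283 V=5.1283[hold]; j=2 S=76.3981 intr=0.0000 cont=0.8101 V=0.8101[hold]; j=3 S=91.0300 intr=0.0000 cont=0.0000 V=0.0000[hold]; j=4 S=108.4643 intr=0.0000 cont=0.0000 V=0.0000[hold]; j=5 S=129.2376 intr=0.0000 cont=0.0000 V=0.0000[hold]; j=6 S=153.9896 intr=0.0000 cont=0.0000 V=0.0000[hold]  S*(6)=53.8118
k=5: j=0 S=58.7393 intr=8.8107 cont=9.2816 V=9.2816[hold]; j=1 S=69.9892 intr=0.0000 cont=2.9033 V=2.9033[hold]; j=2 S=83.3937 intr=0.0000 cont=0.3936 V=0.3936[hold]; j=3 S=99.3655 intr=0.0000 cont=0.0000 V=0.0000[hold]; j=4 S=118.3962 intr=0.0000 cont=0.0000 V=0.0000[hold]; j=5 S=141.0718 intr=0.0000 cont=0.0000 V=0.0000[hold]  S*(5)=-
k=4: j=0 S=64.1180 intr=3.4320 cont=5.9854 V=5.9854[hold]; j=1 S=76.3981 intr=0.0000 cont=1.6107 V=1.6107[hold]; j=2 S=91.0300 intr=0.0000 cont=0.1912 V=0.1912[hold]; j=3 S=108.4643 intr=0.0000 cont=0.0000 V=0.0000[hold]; j=4 S=129.2376 intr=0.0000 cont=0.0000 V=0.0000[hold]  S*(4)=-
k=3: j=0 S=69.9892 intr=0.0000 cont=3.7267 V=3.7267[hold]; j=1 S=83.3937 intr=0.0000 cont=0.8797 V=0.8797[hold]; j=2 S=99.3655 intr=0.0000 cont=0.0929 V=0.0929[hold]; j=3 S=118.3962 intr=0.0000 cont=0.0000 V=0.0000[hold]  S*(3)=-
k=2: j=0 S=76.3981 intr=0.0000 cont=2.2578 V=2.2578[hold]; j=1 S=91.0300 intr=0.0000 cont=0.4746 V=0.4746[hold]; j=2 S=108.4643 intr=0.0000 cont=0.0451 V=0.0451[hold]  S*(2)=-
k=1: j=0 S=83.3937 intr=0.0000 cont=1.3382 V=1.3382[hold]; j=1 S=99.3655 intr=0.0000 cont=0.2535 V=0.2535[hold]  S*(1)=-
k=0: j=0 S=91.0300 intr=0.0000 cont=0.7791 V=0.7791[hold]  S*(0)=-

price = 0.7791
boundary = - - - - - - 53.8118 58.7393
tree:
0.7791
1.3382 0.2535
2.2578 0.4746 0.0451
3.7267 0.8797 0.0929 0.0000
5.9854 1.6107 0.1912 0.0000 0.0000
9.2816 2.9033 0.3936 0.0000 0.0000 0.0000
13.7382 5.1283 0.8101 0.0000 0.0000 0.0000 0.0000
18.2523 8.8107 1.6674 0.0000 0.0000 0.0000 0.0000 0.0000
22.3878 13.7382 3.4320 0.0000 0.0000 0.0000 0.0000 0.0000 0.0000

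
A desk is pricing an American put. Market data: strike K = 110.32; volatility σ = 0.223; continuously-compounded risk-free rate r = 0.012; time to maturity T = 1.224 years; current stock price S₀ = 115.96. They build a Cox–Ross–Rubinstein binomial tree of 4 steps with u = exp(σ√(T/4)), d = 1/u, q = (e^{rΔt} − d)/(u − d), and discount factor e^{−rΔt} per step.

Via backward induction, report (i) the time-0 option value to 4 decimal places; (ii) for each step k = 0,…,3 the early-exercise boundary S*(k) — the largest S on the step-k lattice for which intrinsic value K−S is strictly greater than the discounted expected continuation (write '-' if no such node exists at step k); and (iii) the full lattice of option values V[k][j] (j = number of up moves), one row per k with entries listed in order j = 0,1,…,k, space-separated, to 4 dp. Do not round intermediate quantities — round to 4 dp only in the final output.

price = 7.9799
boundary = - - - 80.0917
tree:
7.9799
13.0118 2.6775
20.4257 5.2089 0.0000
30.2283 10.1332 0.0000 0.0000
39.5231 19.7131 0.0000 0.0000 0.0000

Δt=0.30600  u=1.13129  d=0.88395  q=0.48407  discount=0.99633
step 4 (expiry): payoffs max(K−S,0) = 39.5231 19.7131 0.0000 0.0000 0.0000
step 3: (k=3,j=0): S=80.0917, (K−S)⁺=30.2283, hold=29.8239 ⇒ V=30.2283 exercise | (k=3,j=1): S=102.5026, (K−S)⁺=7.8174, hold=10.1332 ⇒ V=10.1332 continue | (k=3,j=2): S=131.1842, (K−S)⁺=0.0000, hold=0.0000 ⇒ V=0.0000 continue | (k=3,j=3): S=167.8915, (K−S)⁺=0.0000, hold=0.0000 ⇒ V=0.0000 continue  boundary S*=80.0917
step 2: (k=2,j=0): S=90.6069, (K−S)⁺=19.7131, hold=20.4257 ⇒ V=20.4257 continue | (k=2,j=1): S=115.9600, (K−S)⁺=0.0000, hold=5.2089 ⇒ V=5.2089 continue | (k=2,j=2): S=148.4073, (K−S)⁺=0.0000, hold=0.0000 ⇒ V=0.0000 continue  boundary S*=-
step 1: (k=1,j=0): S=102.5026, (K−S)⁺=7.8174, hold=13.0118 ⇒ V=13.0118 continue | (k=1,j=1): S=131.1842, (K−S)⁺=0.0000, hold=2.6775 ⇒ V=2.6775 continue  boundary S*=-
step 0: (k=0,j=0): S=115.9600, (K−S)⁺=0.0000, hold=7.9799 ⇒ V=7.9799 continue  boundary S*=-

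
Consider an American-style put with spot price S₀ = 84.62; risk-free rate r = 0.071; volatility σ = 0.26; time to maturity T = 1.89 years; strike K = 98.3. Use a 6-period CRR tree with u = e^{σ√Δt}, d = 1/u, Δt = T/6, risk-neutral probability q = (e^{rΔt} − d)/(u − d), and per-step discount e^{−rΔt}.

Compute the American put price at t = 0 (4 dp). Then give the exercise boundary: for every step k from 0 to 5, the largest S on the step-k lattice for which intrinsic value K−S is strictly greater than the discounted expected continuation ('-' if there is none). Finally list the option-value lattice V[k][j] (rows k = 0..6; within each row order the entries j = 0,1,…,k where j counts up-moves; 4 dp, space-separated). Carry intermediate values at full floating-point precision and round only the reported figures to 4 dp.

Δt=0.31500  u=1.15711  d=0.86422  q=0.54080  discount=0.97788
step 6 (expiry): payoffs max(K−S,0) = 63.0445 51.0963 35.0989 13.6800 0.0000 0.0000 0.0000
step 5: (k=5,j=0): S=40.7945, (K−S)⁺=57.5055, hold=55.3314 ⇒ V=57.5055 exercise | (k=5,j=1): S=54.6198, (K−S)⁺=43.6802, hold=41.5061 ⇒ V=43.6802 exercise | (k=5,j=2): S=73.1305, (K−S)⁺=25.1695, hold=22.9954 ⇒ V=25.1695 exercise | (k=5,j=3): S=97.9146, (K−S)⁺=0.3854, hold=6.1429 ⇒ V=6.1429 continue | (k=5,j=4): S=131.0979, (K−S)⁺=0.0000, hold=0.0000 ⇒ V=0.0000 continue | (k=5,j=5): S=175.5272, (K−S)⁺=0.0000, hold=0.0000 ⇒ V=0.0000 continue  boundary S*=73.1305
step 4: (k=4,j=0): S=47.2037, (K−S)⁺=51.0963, hold=48.9222 ⇒ V=51.0963 exercise | (k=4,j=1): S=63.2011, (K−S)⁺=35.0989, hold=32.9248 ⇒ V=35.0989 exercise | (k=4,j=2): S=84.6200, (K−S)⁺=13.6800, hold=14.5507 ⇒ V=14.5507 continue | (k=4,j=3): S=113.2978, (K−S)⁺=0.0000, hold=2.7584 ⇒ V=2.7584 continue | (k=4,j=4): S=151.6946, (K−S)⁺=0.0000, hold=0.0000 ⇒ V=0.0000 continue  boundary S*=63.2011
step 3: (k=3,j=0): S=54.6198, (K−S)⁺=43.6802, hold=41.5061 ⇒ V=43.6802 exercise | (k=3,j=1): S=73.1305, (K−S)⁺=25.1695, hold=23.4559 ⇒ V=25.1695 exercise | (k=3,j=2): S=97.9146, (K−S)⁺=0.3854, hold=7.9926 ⇒ V=7.9926 continue | (k=3,j=3): S=131.0979, (K−S)⁺=0.0000, hold=1.2386 ⇒ V=1.2386 continue  boundary S*=73.1305
step 2: (k=2,j=0): S=63.2011, (K−S)⁺=35.0989, hold=32.9248 ⇒ V=35.0989 exercise | (k=2,j=1): S=84.6200, (K−S)⁺=13.6800, hold=15.5289 ⇒ V=15.5289 continue | (k=2,j=2): S=113.2978, (K−S)⁺=0.0000, hold=4.2440 ⇒ V=4.2440 continue  boundary S*=63.2011
step 1: (k=1,j=0): S=73.1305, (K−S)⁺=25.1695, hold=23.9732 ⇒ V=25.1695 exercise | (k=1,j=1): S=97.9146, (K−S)⁺=0.3854, hold=9.2175 ⇒ V=9.2175 continue  boundary S*=73.1305
step 0: (k=0,j=0): S=84.6200, (K−S)⁺=13.6800, hold=16.1767 ⇒ V=16.1767 continue  boundary S*=-

price = 16.1767
boundary = - 73.1305 63.2011 73.1305 63.2011 73.1305
tree:
16.1767
25.1695 9.2175
35.0989 15.5289 4.2440
43.6802 25.1695 7.9926 1.2386
51.0963 35.0989 14.5507 2.7584 0.0000
57.5055 43.6802 25.1695 6.1429 0.0000 0.0000
63.0445 51.0963 35.0989 13.6800 0.0000 0.0000 0.0000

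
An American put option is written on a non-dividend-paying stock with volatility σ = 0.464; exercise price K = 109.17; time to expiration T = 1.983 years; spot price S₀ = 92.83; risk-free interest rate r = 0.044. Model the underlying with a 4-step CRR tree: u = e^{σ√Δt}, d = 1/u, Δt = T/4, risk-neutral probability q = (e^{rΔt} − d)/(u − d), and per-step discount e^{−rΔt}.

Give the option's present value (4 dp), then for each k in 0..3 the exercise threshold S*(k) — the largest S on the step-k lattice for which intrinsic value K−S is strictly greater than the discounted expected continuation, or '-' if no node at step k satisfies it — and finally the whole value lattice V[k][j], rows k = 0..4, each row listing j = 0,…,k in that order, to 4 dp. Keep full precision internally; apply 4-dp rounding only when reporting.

Δt=0.49575, u=1.38639, d=0.72130, q=0.45220, disc=e^(-rΔt)=0.97842
k=4 terminal: V=max(K-S,0) → 84.0423 60.8730 16.3400 0.0000 0.0000
k=3: j=0 S=34.8366 intr=74.3334 cont=71.9778 V=74.3334[EX]; j=1 S=66.9583 intr=42.2117 cont=39.8562 V=42.2117[EX]; j=2 S=128.6982 intr=0.0000 cont=8.7579 V=8.7579[hold]; j=3 S=247.3663 intr=0.0000 cont=0.0000 V=0.0000[hold]  S*(3)=66.9583
k=2: j=0 S=48.2970 intr=60.8730 cont=58.5175 V=60.8730[EX]; j=1 S=92.8300 intr=16.3400 cont=26.4995 V=26.4995[hold]; j=2 S=178.4253 intr=0.0000 cont=4.6940 V=4.6940[hold]  S*(2)=48.2970
k=1: j=0 S=66.9583 intr=42.2117 cont=44.3512 V=44.3512[hold]; j=1 S=128.6982 intr=0.0000 cont=16.2800 V=16.2800[hold]  S*(1)=-
k=0: j=0 S=92.8300 intr=16.3400 cont=30.9743 V=30.9743[hold]  S*(0)=-

price = 30.9743
boundary = - - 48.2970 66.9583
tree:
30.9743
44.3512 16.2800
60.8730 26.4995 4.6940
74.3334 42.2117 8.7579 0.0000
84.0423 60.8730 16.3400 0.0000 0.0000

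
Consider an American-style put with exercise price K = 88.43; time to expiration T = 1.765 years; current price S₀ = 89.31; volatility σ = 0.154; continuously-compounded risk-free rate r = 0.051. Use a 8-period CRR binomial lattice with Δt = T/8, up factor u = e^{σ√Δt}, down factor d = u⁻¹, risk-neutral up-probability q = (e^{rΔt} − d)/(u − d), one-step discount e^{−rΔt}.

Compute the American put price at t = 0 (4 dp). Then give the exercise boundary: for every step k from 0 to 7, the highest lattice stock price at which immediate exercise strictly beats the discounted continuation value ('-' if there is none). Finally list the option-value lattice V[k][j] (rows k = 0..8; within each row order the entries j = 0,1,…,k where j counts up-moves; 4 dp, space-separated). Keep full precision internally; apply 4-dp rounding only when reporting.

price = 4.1943
boundary = - - 77.2806 71.8880 77.2806 71.8880 77.2806 83.0779
tree:
4.1943
6.9556 2.1101
11.1494 3.8019 0.8238
16.5420 6.6397 1.6497 0.1916
21.5584 11.1494 3.2316 0.4406 0.0000
26.2248 16.5420 6.1394 1.0128 0.0000 0.0000
30.5655 21.5584 11.1494 2.3282 0.0000 0.0000 0.0000
34.6033 26.2248 16.5420 5.3521 0.0000 0.0000 0.0000 0.0000
38.3594 30.5655 21.5584 11.1494 0.0000 0.0000 0.0000 0.0000 0.0000

params: Δt=0.22062 u=1.07502 d=0.93022 q=0.56007 e^(-rΔt)=0.98881
t_8 payoffs: 38.3594 30.5655 21.5584 11.1494 0.0000 0.0000 0.0000 0.0000 0.0000
t_7: node(7,0) S=53.8267 payoff=34.6033 vs cont=33.6139 → 34.6033 [stop]  node(7,1) S=62.2052 payoff=26.2248 vs cont=25.2354 → 26.2248 [stop]  node(7,2) S=71.8880 payoff=16.5420 vs cont=15.5526 → 16.5420 [stop]  node(7,3) S=83.0779 payoff=5.3521 vs cont=4.8500 → 5.3521 [stop]  node(7,4) S=96.0096 payoff=0.0000 vs cont=0.0000 → 0.0000 [wait]  node(7,5) S=110.9543 payoff=0.0000 vs cont=0.0000 → 0.0000 [wait]  node(7,6) S=128.2252 payoff=0.0000 vs cont=0.0000 → 0.0000 [wait]  node(7,7) S=148.1845 payoff=0.0000 vs cont=0.0000 → 0.0000 [wait]  ⇒ S*(7)=83.0779
t_6: node(6,0) S=57.8645 payoff=30.5655 vs cont=29.5761 → 30.5655 [stop]  node(6,1) S=66.8716 payoff=21.5584 vs cont=20.5690 → 21.5584 [stop]  node(6,2) S=77.2806 payoff=11.1494 vs cont=10.1599 → 11.1494 [stop]  node(6,3) S=89.3100 payoff=0.0000 vs cont=2.3282 → 2.3282 [wait]  node(6,4) S=103.2118 payoff=0.0000 vs cont=0.0000 → 0.0000 [wait]  node(6,5) S=119.2776 payoff=0.0000 vs cont=0.0000 → 0.0000 [wait]  node(6,6) S=137.8441 payoff=0.0000 vs cont=0.0000 → 0.0000 [wait]  ⇒ S*(6)=77.2806
t_5: node(5,0) S=62.2052 payoff=26.2248 vs cont=25.2354 → 26.2248 [stop]  node(5,1) S=71.8880 payoff=16.5420 vs cont=15.5526 → 16.5420 [stop]  node(5,2) S=83.0779 payoff=5.3521 vs cont=6.1394 → 6.1394 [wait]  node(5,3) S=96.0096 payoff=0.0000 vs cont=1.0128 → 1.0128 [wait]  node(5,4) S=110.9543 payoff=0.0000 vs cont=0.0000 → 0.0000 [wait]  node(5,5) S=128.2252 payoff=0.0000 vs cont=0.0000 → 0.0000 [wait]  ⇒ S*(5)=71.8880
t_4: node(4,0) S=66.8716 payoff=21.5584 vs cont=20.5690 → 21.5584 [stop]  node(4,1) S=77.2806 payoff=11.1494 vs cont=10.5959 → 11.1494 [stop]  node(4,2) S=89.3100 payoff=0.0000 vs cont=3.2316 → 3.2316 [wait]  node(4,3) S=103.2118 payoff=0.0000 vs cont=0.4406 → 0.4406 [wait]  node(4,4) S=119.2776 payoff=0.0000 vs cont=0.0000 → 0.0000 [wait]  ⇒ S*(4)=77.2806
t_3: node(3,0) S=71.8880 payoff=16.5420 vs cont=15.5526 → 16.5420 [stop]  node(3,1) S=83.0779 payoff=5.3521 vs cont=6.6397 → 6.6397 [wait]  node(3,2) S=96.0096 payoff=0.0000 vs cont=1.6497 → 1.6497 [wait]  node(3,3) S=110.9543 payoff=0.0000 vs cont=0.1916 → 0.1916 [wait]  ⇒ S*(3)=71.8880
t_2: node(2,0) S=77.2806 payoff=11.1494 vs cont=10.8730 → 11.1494 [stop]  node(2,1) S=89.3100 payoff=0.0000 vs cont=3.8019 → 3.8019 [wait]  node(2,2) S=103.2118 payoff=0.0000 vs cont=0.8238 → 0.8238 [wait]  ⇒ S*(2)=77.2806
t_1: node(1,0) S=83.0779 payoff=5.3521 vs cont=6.9556 → 6.9556 [wait]  node(1,1) S=96.0096 payoff=0.0000 vs cont=2.1101 → 2.1101 [wait]  ⇒ S*(1)=-
t_0: node(0,0) S=89.3100 payoff=0.0000 vs cont=4.1943 → 4.1943 [wait]  ⇒ S*(0)=-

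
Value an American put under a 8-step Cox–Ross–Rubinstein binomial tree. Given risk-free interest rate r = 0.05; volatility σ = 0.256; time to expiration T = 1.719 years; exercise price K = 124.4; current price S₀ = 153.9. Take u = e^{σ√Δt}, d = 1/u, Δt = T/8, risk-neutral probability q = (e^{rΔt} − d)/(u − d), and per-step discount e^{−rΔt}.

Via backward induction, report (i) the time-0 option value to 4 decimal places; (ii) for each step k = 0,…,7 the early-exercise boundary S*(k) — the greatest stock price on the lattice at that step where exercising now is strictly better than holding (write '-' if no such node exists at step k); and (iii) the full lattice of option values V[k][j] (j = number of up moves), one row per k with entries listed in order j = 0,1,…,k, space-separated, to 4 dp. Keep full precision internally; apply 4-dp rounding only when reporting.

price = 4.8553
boundary = - - - - 95.7396 85.0266 95.7396 107.8024
tree:
4.8553
7.9107 2.0886
12.5646 3.7070 0.6128
19.3452 6.4619 1.1982 0.0761
28.6604 11.0049 2.3321 0.1588 0.0000
39.3734 18.1630 4.5151 0.3315 0.0000 0.0000
48.8877 28.6604 8.6881 0.6919 0.0000 0.0000 0.0000
57.3373 39.3734 16.5976 1.4443 0.0000 0.0000 0.0000 0.0000
64.8414 48.8877 28.6604 3.0150 0.0000 0.0000 0.0000 0.0000 0.0000

params: Δt=0.21488 u=1.12600 d=0.88810 q=0.51577 e^(-rΔt)=0.98931
t_8 payoffs: 64.8414 48.8877 28.6604 3.0150 0.0000 0.0000 0.0000 0.0000 0.0000
t_7: node(7,0) S=67.0627 payoff=57.3373 vs cont=56.0079 → 57.3373 [stop]  node(7,1) S=85.0266 payoff=39.3734 vs cont=38.0440 → 39.3734 [stop]  node(7,2) S=107.8024 payoff=16.5976 vs cont=15.2683 → 16.5976 [stop]  node(7,3) S=136.6790 payoff=0.0000 vs cont=1.4443 → 1.4443 [wait]  node(7,4) S=173.2908 payoff=0.0000 vs cont=0.0000 → 0.0000 [wait]  node(7,5) S=219.7096 payoff=0.0000 vs cont=0.0000 → 0.0000 [wait]  node(7,6) S=278.5624 payoff=0.0000 vs cont=0.0000 → 0.0000 [wait]  node(7,7) S=353.1799 payoff=0.0000 vs cont=0.0000 → 0.0000 [wait]  ⇒ S*(7)=107.8024
t_6: node(6,0) S=75.5123 payoff=48.8877 vs cont=47.5583 → 48.8877 [stop]  node(6,1) S=95.7396 payoff=28.6604 vs cont=27.3310 → 28.6604 [stop]  node(6,2) S=121.3850 payoff=3.0150 vs cont=8.6881 → 8.6881 [wait]  node(6,3) S=153.9000 payoff=0.0000 vs cont=0.6919 → 0.6919 [wait]  node(6,4) S=195.1247 payoff=0.0000 vs cont=0.0000 → 0.0000 [wait]  node(6,5) S=247.3920 payoff=0.0000 vs cont=0.0000 → 0.0000 [wait]  node(6,6) S=313.6601 payoff=0.0000 vs cont=0.0000 → 0.0000 [wait]  ⇒ S*(6)=95.7396
t_5: node(5,0) S=85.0266 payoff=39.3734 vs cont=38.0440 → 39.3734 [stop]  node(5,1) S=107.8024 payoff=16.5976 vs cont=18.1630 → 18.1630 [wait]  node(5,2) S=136.6790 payoff=0.0000 vs cont=4.5151 → 4.5151 [wait]  node(5,3) S=173.2908 payoff=0.0000 vs cont=0.3315 → 0.3315 [wait]  node(5,4) S=219.7096 payoff=0.0000 vs cont=0.0000 → 0.0000 [wait]  node(5,5) S=278.5624 payoff=0.0000 vs cont=0.0000 → 0.0000 [wait]  ⇒ S*(5)=85.0266
t_4: node(4,0) S=95.7396 payoff=28.6604 vs cont=28.1298 → 28.6604 [stop]  node(4,1) S=121.3850 payoff=3.0150 vs cont=11.0049 → 11.0049 [wait]  node(4,2) S=153.9000 payoff=0.0000 vs cont=2.3321 → 2.3321 [wait]  node(4,3) S=195.1247 payoff=0.0000 vs cont=0.1588 → 0.1588 [wait]  node(4,4) S=247.3920 payoff=0.0000 vs cont=0.0000 → 0.0000 [wait]  ⇒ S*(4)=95.7396
t_3: node(3,0) S=107.8024 payoff=16.5976 vs cont=19.3452 → 19.3452 [wait]  node(3,1) S=136.6790 payoff=0.0000 vs cont=6.4619 → 6.4619 [wait]  node(3,2) S=173.2908 payoff=0.0000 vs cont=1.1982 → 1.1982 [wait]  node(3,3) S=219.7096 payoff=0.0000 vs cont=0.0761 → 0.0761 [wait]  ⇒ S*(3)=-
t_2: node(2,0) S=121.3850 payoff=3.0150 vs cont=12.5646 → 12.5646 [wait]  node(2,1) S=153.9000 payoff=0.0000 vs cont=3.7070 → 3.7070 [wait]  node(2,2) S=195.1247 payoff=0.0000 vs cont=0.6128 → 0.6128 [wait]  ⇒ S*(2)=-
t_1: node(1,0) S=136.6790 payoff=0.0000 vs cont=7.9107 → 7.9107 [wait]  node(1,1) S=173.2908 payoff=0.0000 vs cont=2.0886 → 2.0886 [wait]  ⇒ S*(1)=-
t_0: node(0,0) S=153.9000 payoff=0.0000 vs cont=4.8553 → 4.8553 [wait]  ⇒ S*(0)=-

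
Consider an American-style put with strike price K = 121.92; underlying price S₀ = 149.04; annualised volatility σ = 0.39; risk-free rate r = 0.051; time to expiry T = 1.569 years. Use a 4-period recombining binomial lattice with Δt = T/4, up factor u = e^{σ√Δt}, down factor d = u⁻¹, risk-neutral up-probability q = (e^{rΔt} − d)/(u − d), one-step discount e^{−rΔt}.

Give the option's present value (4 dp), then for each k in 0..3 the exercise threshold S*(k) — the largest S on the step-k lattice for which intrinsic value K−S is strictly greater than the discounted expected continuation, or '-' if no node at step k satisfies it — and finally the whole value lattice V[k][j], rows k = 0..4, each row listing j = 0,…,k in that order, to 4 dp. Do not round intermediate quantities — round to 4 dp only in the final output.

price = 12.3451
boundary = - - - 71.6251
tree:
12.3451
20.5050 4.0314
32.9352 7.9123 0.0000
50.2949 15.5291 0.0000 0.0000
65.8170 30.4783 0.0000 0.0000 0.0000

params: Δt=0.39225 u=1.27667 d=0.78329 q=0.48019 e^(-rΔt)=0.98019
t_4 payoffs: 65.8170 30.4783 0.0000 0.0000 0.0000
t_3: node(3,0) S=71.6251 payoff=50.2949 vs cont=47.8802 → 50.2949 [stop]  node(3,1) S=116.7411 payoff=5.1789 vs cont=15.5291 → 15.5291 [wait]  node(3,2) S=190.2752 payoff=0.0000 vs cont=0.0000 → 0.0000 [wait]  node(3,3) S=310.1277 payoff=0.0000 vs cont=0.0000 → 0.0000 [wait]  ⇒ S*(3)=71.6251
t_2: node(2,0) S=91.4417 payoff=30.4783 vs cont=32.9352 → 32.9352 [wait]  node(2,1) S=149.0400 payoff=0.0000 vs cont=7.9123 → 7.9123 [wait]  node(2,2) S=242.9189 payoff=0.0000 vs cont=0.0000 → 0.0000 [wait]  ⇒ S*(2)=-
t_1: node(1,0) S=116.7411 payoff=5.1789 vs cont=20.5050 → 20.5050 [wait]  node(1,1) S=190.2752 payoff=0.0000 vs cont=4.0314 → 4.0314 [wait]  ⇒ S*(1)=-
t_0: node(0,0) S=149.0400 payoff=0.0000 vs cont=12.3451 → 12.3451 [wait]  ⇒ S*(0)=-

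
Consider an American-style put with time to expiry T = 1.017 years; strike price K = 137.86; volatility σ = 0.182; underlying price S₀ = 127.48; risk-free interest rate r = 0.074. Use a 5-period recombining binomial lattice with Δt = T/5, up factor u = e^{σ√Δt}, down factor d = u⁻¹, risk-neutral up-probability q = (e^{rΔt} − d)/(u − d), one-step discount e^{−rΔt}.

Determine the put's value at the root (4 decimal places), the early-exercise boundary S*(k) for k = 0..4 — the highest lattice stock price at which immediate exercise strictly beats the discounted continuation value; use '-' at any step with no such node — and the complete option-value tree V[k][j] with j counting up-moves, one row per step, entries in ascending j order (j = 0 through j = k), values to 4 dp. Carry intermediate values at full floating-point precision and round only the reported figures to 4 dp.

params: Δt=0.20340 u=1.08554 d=0.92120 q=0.57177 e^(-rΔt)=0.98506
t_5 payoffs: 53.2925 38.2050 20.4259 0.0000 0.0000 0.0000
t_4: node(4,0) S=91.8018 payoff=46.0582 vs cont=43.9987 → 46.0582 [stop]  node(4,1) S=108.1799 payoff=29.6801 vs cont=27.6206 → 29.6801 [stop]  node(4,2) S=127.4800 payoff=10.3800 vs cont=8.6163 → 10.3800 [stop]  node(4,3) S=150.2233 payoff=0.0000 vs cont=0.0000 → 0.0000 [wait]  node(4,4) S=177.0242 payoff=0.0000 vs cont=0.0000 → 0.0000 [wait]  ⇒ S*(4)=127.4800
t_3: node(3,0) S=99.6550 payoff=38.2050 vs cont=36.1455 → 38.2050 [stop]  node(3,1) S=117.4341 payoff=20.4259 vs cont=18.3664 → 20.4259 [stop]  node(3,2) S=138.3852 payoff=0.0000 vs cont=4.3786 → 4.3786 [wait]  node(3,3) S=163.0741 payoff=0.0000 vs cont=0.0000 → 0.0000 [wait]  ⇒ S*(3)=117.4341
t_2: node(2,0) S=108.1799 payoff=29.6801 vs cont=27.6206 → 29.6801 [stop]  node(2,1) S=127.4800 payoff=10.3800 vs cont=11.0825 → 11.0825 [wait]  node(2,2) S=150.2233 payoff=0.0000 vs cont=1.8471 → 1.8471 [wait]  ⇒ S*(2)=108.1799
t_1: node(1,0) S=117.4341 payoff=20.4259 vs cont=18.7621 → 20.4259 [stop]  node(1,1) S=138.3852 payoff=0.0000 vs cont=5.7153 → 5.7153 [wait]  ⇒ S*(1)=117.4341
t_0: node(0,0) S=127.4800 payoff=10.3800 vs cont=11.8354 → 11.8354 [wait]  ⇒ S*(0)=-

price = 11.8354
boundary = - 117.4341 108.1799 117.4341 127.4800
tree:
11.8354
20.4259 5.7153
29.6801 11.0825 1.8471
38.2050 20.4259 4.3786 0.0000
46.0582 29.6801 10.3800 0.0000 0.0000
53.2925 38.2050 20.4259 0.0000 0.0000 0.0000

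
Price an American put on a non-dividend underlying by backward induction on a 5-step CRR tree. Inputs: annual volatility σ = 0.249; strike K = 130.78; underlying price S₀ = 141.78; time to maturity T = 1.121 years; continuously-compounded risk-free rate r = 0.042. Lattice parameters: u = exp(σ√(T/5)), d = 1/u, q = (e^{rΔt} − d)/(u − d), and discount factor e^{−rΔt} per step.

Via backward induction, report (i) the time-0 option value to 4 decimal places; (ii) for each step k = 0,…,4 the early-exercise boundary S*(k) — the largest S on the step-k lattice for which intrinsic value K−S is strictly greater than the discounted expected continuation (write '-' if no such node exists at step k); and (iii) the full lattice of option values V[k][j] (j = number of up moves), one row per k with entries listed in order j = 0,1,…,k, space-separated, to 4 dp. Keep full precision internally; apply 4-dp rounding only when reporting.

price = 7.6421
boundary = - - - 99.5414 111.9973
tree:
7.6421
12.6692 2.9650
20.3427 5.5488 0.5434
31.2386 10.2756 1.1208 0.0000
42.3092 18.7827 2.3117 0.0000 0.0000
52.1485 31.2386 4.7682 0.0000 0.0000 0.0000

params: Δt=0.22420 u=1.12513 d=0.88878 q=0.51059 e^(-rΔt)=0.99063
t_5 payoffs: 52.1485 31.2386 4.7682 0.0000 0.0000 0.0000
t_4: node(4,0) S=88.4708 payoff=42.3092 vs cont=41.0835 → 42.3092 [stop]  node(4,1) S=111.9973 payoff=18.7827 vs cont=17.5570 → 18.7827 [stop]  node(4,2) S=141.7800 payoff=0.0000 vs cont=2.3117 → 2.3117 [wait]  node(4,3) S=179.4826 payoff=0.0000 vs cont=0.0000 → 0.0000 [wait]  node(4,4) S=227.2112 payoff=0.0000 vs cont=0.0000 → 0.0000 [wait]  ⇒ S*(4)=111.9973
t_3: node(3,0) S=99.5414 payoff=31.2386 vs cont=30.0129 → 31.2386 [stop]  node(3,1) S=126.0118 payoff=4.7682 vs cont=10.2756 → 10.2756 [wait]  node(3,2) S=159.5213 payoff=0.0000 vs cont=1.1208 → 1.1208 [wait]  node(3,3) S=201.9417 payoff=0.0000 vs cont=0.0000 → 0.0000 [wait]  ⇒ S*(3)=99.5414
t_2: node(2,0) S=111.9973 payoff=18.7827 vs cont=20.3427 → 20.3427 [wait]  node(2,1) S=141.7800 payoff=0.0000 vs cont=5.5488 → 5.5488 [wait]  node(2,2) S=179.4826 payoff=0.0000 vs cont=0.5434 → 0.5434 [wait]  ⇒ S*(2)=-
t_1: node(1,0) S=126.0118 payoff=4.7682 vs cont=12.6692 → 12.6692 [wait]  node(1,1) S=159.5213 payoff=0.0000 vs cont=2.9650 → 2.9650 [wait]  ⇒ S*(1)=-
t_0: node(0,0) S=141.7800 payoff=0.0000 vs cont=7.6421 → 7.6421 [wait]  ⇒ S*(0)=-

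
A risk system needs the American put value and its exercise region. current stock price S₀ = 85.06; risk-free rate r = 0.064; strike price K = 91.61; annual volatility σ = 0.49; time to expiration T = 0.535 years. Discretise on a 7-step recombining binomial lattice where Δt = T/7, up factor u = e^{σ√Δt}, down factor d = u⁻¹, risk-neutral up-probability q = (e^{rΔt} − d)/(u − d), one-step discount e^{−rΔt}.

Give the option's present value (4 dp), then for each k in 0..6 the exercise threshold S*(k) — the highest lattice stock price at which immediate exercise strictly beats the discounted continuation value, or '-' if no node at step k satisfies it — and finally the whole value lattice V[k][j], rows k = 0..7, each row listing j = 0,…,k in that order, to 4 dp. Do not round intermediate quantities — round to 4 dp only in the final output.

params: Δt=0.07643 u=1.14507 d=0.87331 q=0.48423 e^(-rΔt)=0.99512
t_7 payoffs: 58.6561 48.4015 34.9559 17.3262 0.0000 0.0000 0.0000 0.0000
t_6: node(6,0) S=37.7344 payoff=53.8756 vs cont=53.4286 → 53.8756 [stop]  node(6,1) S=49.4766 payoff=42.1334 vs cont=41.6863 → 42.1334 [stop]  node(6,2) S=64.8728 payoff=26.7372 vs cont=26.2902 → 26.7372 [stop]  node(6,3) S=85.0600 payoff=6.5500 vs cont=8.8927 → 8.8927 [wait]  node(6,4) S=111.5290 payoff=0.0000 vs cont=0.0000 → 0.0000 [wait]  node(6,5) S=146.2347 payoff=0.0000 vs cont=0.0000 → 0.0000 [wait]  node(6,6) S=191.7401 payoff=0.0000 vs cont=0.0000 → 0.0000 [wait]  ⇒ S*(6)=64.8728
t_5: node(5,0) S=43.2085 payoff=48.4015 vs cont=47.9545 → 48.4015 [stop]  node(5,1) S=56.6541 payoff=34.9559 vs cont=34.5089 → 34.9559 [stop]  node(5,2) S=74.2838 payoff=17.3262 vs cont=18.0081 → 18.0081 [wait]  node(5,3) S=97.3995 payoff=0.0000 vs cont=4.5642 → 4.5642 [wait]  node(5,4) S=127.7083 payoff=0.0000 vs cont=0.0000 → 0.0000 [wait]  node(5,5) S=167.4487 payoff=0.0000 vs cont=0.0000 → 0.0000 [wait]  ⇒ S*(5)=56.6541
t_4: node(4,0) S=49.4766 payoff=42.1334 vs cont=41.6863 → 42.1334 [stop]  node(4,1) S=64.8728 payoff=26.7372 vs cont=26.6187 → 26.7372 [stop]  node(4,2) S=85.0600 payoff=6.5500 vs cont=11.4421 → 11.4421 [wait]  node(4,3) S=111.5290 payoff=0.0000 vs cont=2.3426 → 2.3426 [wait]  node(4,4) S=146.2347 payoff=0.0000 vs cont=0.0000 → 0.0000 [wait]  ⇒ S*(4)=64.8728
t_3: node(3,0) S=56.6541 payoff=34.9559 vs cont=34.5089 → 34.9559 [stop]  node(3,1) S=74.2838 payoff=17.3262 vs cont=19.2365 → 19.2365 [wait]  node(3,2) S=97.3995 payoff=0.0000 vs cont=7.0015 → 7.0015 [wait]  node(3,3) S=127.7083 payoff=0.0000 vs cont=1.2024 → 1.2024 [wait]  ⇒ S*(3)=56.6541
t_2: node(2,0) S=64.8728 payoff=26.7372 vs cont=27.2107 → 27.2107 [wait]  node(2,1) S=85.0600 payoff=6.5500 vs cont=13.2470 → 13.2470 [wait]  node(2,2) S=111.5290 payoff=0.0000 vs cont=4.1729 → 4.1729 [wait]  ⇒ S*(2)=-
t_1: node(1,0) S=74.2838 payoff=17.3262 vs cont=20.3493 → 20.3493 [wait]  node(1,1) S=97.3995 payoff=0.0000 vs cont=8.8099 → 8.8099 [wait]  ⇒ S*(1)=-
t_0: node(0,0) S=85.0600 payoff=6.5500 vs cont=14.6895 → 14.6895 [wait]  ⇒ S*(0)=-

price = 14.6895
boundary = - - - 56.6541 64.8728 56.6541 64.8728
tree:
14.6895
20.3493 8.8099
27.2107 13.2470 4.1729
34.9559 19.2365 7.0015 1.2024
42.1334 26.7372 11.4421 2.3426 0.0000
48.4015 34.9559 18.0081 4.5642 0.0000 0.0000
53.8756 42.1334 26.7372 8.8927 0.0000 0.0000 0.0000
58.6561 48.4015 34.9559 17.3262 0.0000 0.0000 0.0000 0.0000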